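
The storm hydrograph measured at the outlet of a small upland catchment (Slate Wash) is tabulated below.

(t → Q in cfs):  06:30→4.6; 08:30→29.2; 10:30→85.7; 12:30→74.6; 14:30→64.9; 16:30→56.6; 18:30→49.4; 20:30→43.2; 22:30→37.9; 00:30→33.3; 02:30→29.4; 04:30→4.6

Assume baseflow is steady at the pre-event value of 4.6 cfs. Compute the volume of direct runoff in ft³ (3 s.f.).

V ≈ 3.30 × 10^6 ft³

Direct-runoff ordinates (Q − Q_b): 0.0, 24.6, 81.1, 70.0, 60.3, 52.0, 44.8, 38.6, 33.3, 28.7, 24.8, 0.0 cfs.
ΣQ_DR = 458.2 cfs.
With Δt = 2 h = 7200 s, V = ΣQ_DR · Δt = 458.2 × 7200 = 3.30 × 10^6 ft³.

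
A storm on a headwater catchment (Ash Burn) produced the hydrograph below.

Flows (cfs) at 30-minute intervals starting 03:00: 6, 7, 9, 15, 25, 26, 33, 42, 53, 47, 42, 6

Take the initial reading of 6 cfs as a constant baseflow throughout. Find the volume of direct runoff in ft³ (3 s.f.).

V ≈ 4.30 × 10^5 ft³

Direct-runoff ordinates (Q − Q_b): 0.0, 1.0, 3.0, 9.0, 19.0, 20.0, 27.0, 36.0, 47.0, 41.0, 36.0, 0.0 cfs.
ΣQ_DR = 239.0 cfs.
With Δt = 0.5 h = 1800 s, V = ΣQ_DR · Δt = 239.0 × 1800 = 4.30 × 10^5 ft³.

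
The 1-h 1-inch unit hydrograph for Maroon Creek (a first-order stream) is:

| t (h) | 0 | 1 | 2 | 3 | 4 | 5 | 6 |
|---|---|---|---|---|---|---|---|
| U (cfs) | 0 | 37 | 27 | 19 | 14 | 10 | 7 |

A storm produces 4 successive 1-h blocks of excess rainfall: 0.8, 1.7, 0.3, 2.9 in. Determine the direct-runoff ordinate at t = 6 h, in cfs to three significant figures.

Q ≈ 81.9 cfs

By discrete convolution, Q_j = Σ (P_i / 1 in) · U_{j−i}.
At t = 6 h (j=6): Q = (0.8/1)·7 + (1.7/1)·10 + (0.3/1)·14 + (2.9/1)·19 = 81.9 cfs.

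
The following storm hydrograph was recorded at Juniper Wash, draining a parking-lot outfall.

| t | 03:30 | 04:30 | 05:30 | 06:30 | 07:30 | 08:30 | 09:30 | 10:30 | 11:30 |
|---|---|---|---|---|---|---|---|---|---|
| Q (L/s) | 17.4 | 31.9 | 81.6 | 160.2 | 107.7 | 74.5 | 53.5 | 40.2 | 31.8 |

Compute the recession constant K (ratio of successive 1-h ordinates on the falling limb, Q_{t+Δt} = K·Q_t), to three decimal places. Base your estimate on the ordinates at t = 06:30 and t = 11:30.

K ≈ 0.724

Using the recession-limb readings at t = 06:30 and t = 11:30: Q falls from 160.2 to 31.8 L/s over 5 intervals.
K = (Q₂/Q₁)^(1/5) = (31.8/160.2)^(1/5) = 0.724.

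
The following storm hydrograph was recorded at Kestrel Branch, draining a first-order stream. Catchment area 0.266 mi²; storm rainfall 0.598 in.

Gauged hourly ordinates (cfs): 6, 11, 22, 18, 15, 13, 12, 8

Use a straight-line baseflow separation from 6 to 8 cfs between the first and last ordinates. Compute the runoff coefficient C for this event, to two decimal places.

C ≈ 0.48

ΣQ_DR = 49.00 cfs; V = ΣQ_DR·Δt = 1.764 × 10^5 ft³.
Runoff depth d = V / A = 0.2854 in.
C = d / P = 0.2854 / 0.598 = 0.48.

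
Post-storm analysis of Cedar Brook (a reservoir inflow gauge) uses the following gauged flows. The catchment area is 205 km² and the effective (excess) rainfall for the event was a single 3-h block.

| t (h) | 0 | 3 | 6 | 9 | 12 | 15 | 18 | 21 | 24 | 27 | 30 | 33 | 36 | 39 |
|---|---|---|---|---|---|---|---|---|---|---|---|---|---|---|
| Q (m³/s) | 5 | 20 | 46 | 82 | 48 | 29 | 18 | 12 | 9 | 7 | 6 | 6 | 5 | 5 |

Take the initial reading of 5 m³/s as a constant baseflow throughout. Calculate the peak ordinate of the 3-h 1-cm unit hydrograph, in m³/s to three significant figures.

Direct runoff: 0.0, 15.0, 41.0, 77.0, 43.0, 24.0, 13.0, 7.0, 4.0, 2.0, 1.0, 1.0, 0.0, 0.0 m³/s; ΣQ_DR = 228.0 m³/s, peak = 77.0 m³/s.
Runoff depth d = ΣQ_DR·Δt / A = 228.0 × 10800 / (205 km²) = 12.01 mm.
The 1-cm UH is the DRH scaled by (10 mm)/d, so U_p = 77.0 × 10/12.01 = 64.1 m³/s.

U_p ≈ 64.1 m³/s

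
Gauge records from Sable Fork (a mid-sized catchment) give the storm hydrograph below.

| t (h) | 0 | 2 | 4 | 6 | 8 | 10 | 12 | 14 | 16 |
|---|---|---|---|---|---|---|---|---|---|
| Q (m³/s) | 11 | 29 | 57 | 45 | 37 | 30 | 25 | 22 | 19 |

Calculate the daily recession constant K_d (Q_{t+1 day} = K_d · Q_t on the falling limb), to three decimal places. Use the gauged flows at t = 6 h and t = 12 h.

K_d ≈ 0.095

Between t = 6 h and t = 12 h the flow falls from 45 to 25 m³/s over 3×2 h = 6 h.
Per-interval ratio K = (25/45)^(1/3) = 0.8221; K_d = K^(24/2) = 0.095.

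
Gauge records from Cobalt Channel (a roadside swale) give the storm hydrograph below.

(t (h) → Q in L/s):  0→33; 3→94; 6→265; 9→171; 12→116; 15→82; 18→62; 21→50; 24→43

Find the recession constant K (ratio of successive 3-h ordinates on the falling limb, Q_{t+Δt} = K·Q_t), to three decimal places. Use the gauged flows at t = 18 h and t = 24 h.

K ≈ 0.833

Using the recession-limb readings at t = 18 h and t = 24 h: Q falls from 62 to 43 L/s over 2 intervals.
K = (Q₂/Q₁)^(1/2) = (43/62)^(1/2) = 0.833.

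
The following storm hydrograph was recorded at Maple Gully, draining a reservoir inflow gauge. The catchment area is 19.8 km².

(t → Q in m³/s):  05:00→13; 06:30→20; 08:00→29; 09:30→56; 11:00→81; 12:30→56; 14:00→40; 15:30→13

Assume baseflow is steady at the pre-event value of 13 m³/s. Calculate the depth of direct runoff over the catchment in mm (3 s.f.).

d ≈ 55.6 mm

Direct runoff: 0.0, 7.0, 16.0, 43.0, 68.0, 43.0, 27.0, 0.0 m³/s; ΣQ_DR = 204.0 m³/s.
V = ΣQ_DR · Δt = 204.0 × 5400 s = 1.102 × 10^6 m³.
Over A = 19.8 km², depth = V / A = 55.6 mm.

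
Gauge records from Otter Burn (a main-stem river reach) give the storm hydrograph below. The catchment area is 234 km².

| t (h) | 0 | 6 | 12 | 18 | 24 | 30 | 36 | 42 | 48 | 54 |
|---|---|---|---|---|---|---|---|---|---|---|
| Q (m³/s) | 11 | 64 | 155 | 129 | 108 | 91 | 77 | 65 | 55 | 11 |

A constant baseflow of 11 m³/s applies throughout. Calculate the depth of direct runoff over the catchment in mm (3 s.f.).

Direct runoff: 0.0, 53.0, 144.0, 118.0, 97.0, 80.0, 66.0, 54.0, 44.0, 0.0 m³/s; ΣQ_DR = 656.0 m³/s.
V = ΣQ_DR · Δt = 656.0 × 21600 s = 1.417 × 10^7 m³.
Over A = 234 km², depth = V / A = 60.6 mm.

d ≈ 60.6 mm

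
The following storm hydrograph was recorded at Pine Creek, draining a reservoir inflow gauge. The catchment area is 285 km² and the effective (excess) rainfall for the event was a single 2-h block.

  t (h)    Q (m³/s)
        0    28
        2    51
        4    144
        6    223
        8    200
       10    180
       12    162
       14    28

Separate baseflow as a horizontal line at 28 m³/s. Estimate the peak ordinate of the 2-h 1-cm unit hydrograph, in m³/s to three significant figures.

Direct runoff: 0.0, 23.0, 116.0, 195.0, 172.0, 152.0, 134.0, 0.0 m³/s; ΣQ_DR = 792.0 m³/s, peak = 195.0 m³/s.
Runoff depth d = ΣQ_DR·Δt / A = 792.0 × 7200 / (285 km²) = 20.01 mm.
The 1-cm UH is the DRH scaled by (10 mm)/d, so U_p = 195.0 × 10/20.01 = 97.5 m³/s.

U_p ≈ 97.5 m³/s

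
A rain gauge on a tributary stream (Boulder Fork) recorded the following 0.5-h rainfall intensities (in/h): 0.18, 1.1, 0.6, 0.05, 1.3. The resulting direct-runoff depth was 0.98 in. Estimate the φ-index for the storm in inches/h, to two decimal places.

Only the 3 blocks with intensity above φ contribute runoff: 1.1, 0.6, 1.3 in/h.
Σ(I−φ)·Δt = d  ⇒  (1.1+0.6+1.3 − 3φ)·0.5 = 0.98
φ = (3.000 − 0.98/0.5) / 3 = 0.35 in/h.

φ ≈ 0.35 in/h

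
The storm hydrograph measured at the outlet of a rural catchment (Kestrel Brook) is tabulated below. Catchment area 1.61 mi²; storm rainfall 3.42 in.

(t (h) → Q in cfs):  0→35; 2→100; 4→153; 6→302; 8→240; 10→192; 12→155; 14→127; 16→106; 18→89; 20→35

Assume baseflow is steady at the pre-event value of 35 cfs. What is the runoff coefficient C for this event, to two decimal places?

C ≈ 0.65

ΣQ_DR = 1149 cfs; V = ΣQ_DR·Δt = 8.273 × 10^6 ft³.
Runoff depth d = V / A = 2.212 in.
C = d / P = 2.212 / 3.42 = 0.65.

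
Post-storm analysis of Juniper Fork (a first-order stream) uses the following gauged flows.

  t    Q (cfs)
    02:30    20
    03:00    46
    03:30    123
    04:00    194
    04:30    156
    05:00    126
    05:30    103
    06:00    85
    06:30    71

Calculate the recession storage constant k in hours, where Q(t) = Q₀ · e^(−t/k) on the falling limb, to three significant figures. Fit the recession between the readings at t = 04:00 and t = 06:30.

On the falling limb, Q drops from 194 to 71 cfs between t = 04:00 and t = 06:30 (Δt = 2.5 h).
k = −Δt / ln(Q₂/Q₁) = −2.5 / ln(71/194) = 2.49 h.

k ≈ 2.49 h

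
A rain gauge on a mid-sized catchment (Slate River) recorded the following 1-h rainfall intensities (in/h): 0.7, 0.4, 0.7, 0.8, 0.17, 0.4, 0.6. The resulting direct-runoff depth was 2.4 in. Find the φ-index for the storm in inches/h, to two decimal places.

Only the 6 blocks with intensity above φ contribute runoff: 0.7, 0.4, 0.7, 0.8, 0.4, 0.6 in/h.
Σ(I−φ)·Δt = d  ⇒  (0.7+0.4+0.7+0.8+0.4+0.6 − 6φ)·1 = 2.4
φ = (3.600 − 2.4/1) / 6 = 0.20 in/h.

φ ≈ 0.20 in/h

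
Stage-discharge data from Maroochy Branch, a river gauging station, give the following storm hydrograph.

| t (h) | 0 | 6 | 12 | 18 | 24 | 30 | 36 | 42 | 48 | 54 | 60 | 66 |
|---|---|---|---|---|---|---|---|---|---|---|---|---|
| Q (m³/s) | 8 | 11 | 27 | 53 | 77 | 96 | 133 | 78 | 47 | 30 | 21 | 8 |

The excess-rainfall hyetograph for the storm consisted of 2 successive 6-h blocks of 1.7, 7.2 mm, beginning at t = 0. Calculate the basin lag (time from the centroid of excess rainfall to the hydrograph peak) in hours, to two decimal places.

Centroid of excess rainfall: t_c = Σ P_i·t̄_i / ΣP_i = 7.8539 h (block centres at 3, 9 h).
Hydrograph peak occurs at t = 36 h, so basin lag t_L = 36 − 7.8539 = 28.15 h.

t_L ≈ 28.15 h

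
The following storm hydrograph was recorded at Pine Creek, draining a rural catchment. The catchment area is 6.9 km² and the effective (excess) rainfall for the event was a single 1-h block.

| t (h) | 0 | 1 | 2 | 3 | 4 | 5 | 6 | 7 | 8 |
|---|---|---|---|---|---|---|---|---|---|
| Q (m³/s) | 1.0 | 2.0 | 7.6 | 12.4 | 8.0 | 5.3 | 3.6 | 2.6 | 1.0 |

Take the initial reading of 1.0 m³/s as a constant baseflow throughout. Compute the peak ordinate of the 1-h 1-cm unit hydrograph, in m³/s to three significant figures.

U_p ≈ 6.33 m³/s

Direct runoff: 0.0, 1.0, 6.6, 11.4, 7.0, 4.3, 2.6, 1.6, 0.0 m³/s; ΣQ_DR = 34.50 m³/s, peak = 11.4 m³/s.
Runoff depth d = ΣQ_DR·Δt / A = 34.50 × 3600 / (6.9 km²) = 18.00 mm.
The 1-cm UH is the DRH scaled by (10 mm)/d, so U_p = 11.4 × 10/18.00 = 6.33 m³/s.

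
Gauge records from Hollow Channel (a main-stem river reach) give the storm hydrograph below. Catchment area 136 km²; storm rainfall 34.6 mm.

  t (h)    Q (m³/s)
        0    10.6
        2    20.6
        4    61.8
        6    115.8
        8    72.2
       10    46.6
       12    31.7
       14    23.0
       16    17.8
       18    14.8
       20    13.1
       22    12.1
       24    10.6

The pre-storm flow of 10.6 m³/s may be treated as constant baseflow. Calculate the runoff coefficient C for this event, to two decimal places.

C ≈ 0.48

ΣQ_DR = 312.9 m³/s; V = ΣQ_DR·Δt = 2.253 × 10^6 m³.
Runoff depth d = V / A = 16.57 mm.
C = d / P = 16.57 / 34.6 = 0.48.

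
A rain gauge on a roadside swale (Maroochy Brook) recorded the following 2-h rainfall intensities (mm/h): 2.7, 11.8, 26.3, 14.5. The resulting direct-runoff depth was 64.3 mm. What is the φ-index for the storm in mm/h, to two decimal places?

Only the 3 blocks with intensity above φ contribute runoff: 11.8, 26.3, 14.5 mm/h.
Σ(I−φ)·Δt = d  ⇒  (11.8+26.3+14.5 − 3φ)·2 = 64.3
φ = (52.60 − 64.3/2) / 3 = 6.82 mm/h.

φ ≈ 6.82 mm/h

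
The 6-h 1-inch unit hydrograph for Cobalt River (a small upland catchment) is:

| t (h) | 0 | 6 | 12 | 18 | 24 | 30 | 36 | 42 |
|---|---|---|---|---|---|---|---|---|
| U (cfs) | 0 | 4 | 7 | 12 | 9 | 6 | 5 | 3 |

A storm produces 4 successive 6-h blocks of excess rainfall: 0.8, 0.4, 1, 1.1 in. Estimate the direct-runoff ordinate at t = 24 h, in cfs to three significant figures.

Q ≈ 23.4 cfs

By discrete convolution, Q_j = Σ (P_i / 1 in) · U_{j−i}.
At t = 24 h (j=4): Q = (0.8/1)·9 + (0.4/1)·12 + (1/1)·7 + (1.1/1)·4 = 23.4 cfs.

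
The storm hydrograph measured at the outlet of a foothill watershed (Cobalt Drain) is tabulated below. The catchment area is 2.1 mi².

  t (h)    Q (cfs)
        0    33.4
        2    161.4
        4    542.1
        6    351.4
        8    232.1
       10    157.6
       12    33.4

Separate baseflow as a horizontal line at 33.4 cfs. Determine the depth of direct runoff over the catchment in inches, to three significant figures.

d ≈ 1.89 in

Direct runoff: 0.0, 128.0, 508.7, 318.0, 198.7, 124.2, 0.0 cfs; ΣQ_DR = 1278 cfs.
V = ΣQ_DR · Δt = 1278 × 7200 s = 9.199 × 10^6 ft³.
Over A = 2.1 mi², depth = V / A = 1.89 in.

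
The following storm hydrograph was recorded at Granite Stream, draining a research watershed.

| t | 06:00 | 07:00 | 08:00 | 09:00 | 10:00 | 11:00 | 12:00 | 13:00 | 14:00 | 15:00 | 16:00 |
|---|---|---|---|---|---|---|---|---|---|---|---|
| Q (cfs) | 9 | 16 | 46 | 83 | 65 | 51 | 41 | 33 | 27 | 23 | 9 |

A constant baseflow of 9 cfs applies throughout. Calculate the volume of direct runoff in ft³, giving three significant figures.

Direct-runoff ordinates (Q − Q_b): 0.0, 7.0, 37.0, 74.0, 56.0, 42.0, 32.0, 24.0, 18.0, 14.0, 0.0 cfs.
ΣQ_DR = 304.0 cfs.
With Δt = 1 h = 3600 s, V = ΣQ_DR · Δt = 304.0 × 3600 = 1.09 × 10^6 ft³.

V ≈ 1.09 × 10^6 ft³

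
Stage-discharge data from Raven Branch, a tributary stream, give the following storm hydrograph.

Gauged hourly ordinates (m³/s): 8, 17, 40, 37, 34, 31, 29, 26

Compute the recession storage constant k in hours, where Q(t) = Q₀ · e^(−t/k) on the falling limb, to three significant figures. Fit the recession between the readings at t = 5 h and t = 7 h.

k ≈ 11.4 h

On the falling limb, Q drops from 31 to 26 m³/s between t = 5 h and t = 7 h (Δt = 2 h).
k = −Δt / ln(Q₂/Q₁) = −2 / ln(26/31) = 11.4 h.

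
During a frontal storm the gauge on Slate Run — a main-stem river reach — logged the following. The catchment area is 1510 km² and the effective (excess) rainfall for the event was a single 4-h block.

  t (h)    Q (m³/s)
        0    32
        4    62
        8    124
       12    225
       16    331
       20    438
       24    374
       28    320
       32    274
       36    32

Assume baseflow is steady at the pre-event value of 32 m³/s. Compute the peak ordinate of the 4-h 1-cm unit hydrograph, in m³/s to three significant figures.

U_p ≈ 225 m³/s

Direct runoff: 0.0, 30.0, 92.0, 193.0, 299.0, 406.0, 342.0, 288.0, 242.0, 0.0 m³/s; ΣQ_DR = 1892 m³/s, peak = 406.0 m³/s.
Runoff depth d = ΣQ_DR·Δt / A = 1892 × 14400 / (1510 km²) = 18.04 mm.
The 1-cm UH is the DRH scaled by (10 mm)/d, so U_p = 406.0 × 10/18.04 = 225 m³/s.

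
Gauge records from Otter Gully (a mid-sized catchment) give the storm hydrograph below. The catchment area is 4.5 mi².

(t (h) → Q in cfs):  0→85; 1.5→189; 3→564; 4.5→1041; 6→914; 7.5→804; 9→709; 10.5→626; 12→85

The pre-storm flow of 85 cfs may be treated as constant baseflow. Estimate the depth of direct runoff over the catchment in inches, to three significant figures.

Direct runoff: 0.0, 104.0, 479.0, 956.0, 829.0, 719.0, 624.0, 541.0, 0.0 cfs; ΣQ_DR = 4252 cfs.
V = ΣQ_DR · Δt = 4252 × 5400 s = 2.296 × 10^7 ft³.
Over A = 4.5 mi², depth = V / A = 2.20 in.

d ≈ 2.20 in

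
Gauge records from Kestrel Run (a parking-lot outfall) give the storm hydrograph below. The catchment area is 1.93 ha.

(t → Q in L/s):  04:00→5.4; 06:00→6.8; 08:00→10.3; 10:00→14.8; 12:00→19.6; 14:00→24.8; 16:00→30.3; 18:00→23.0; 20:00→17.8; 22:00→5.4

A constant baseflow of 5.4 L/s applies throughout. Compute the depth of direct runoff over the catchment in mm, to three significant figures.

d ≈ 38.9 mm

Direct runoff: 0.0, 1.4, 4.9, 9.4, 14.2, 19.4, 24.9, 17.6, 12.4, 0.0 L/s; ΣQ_DR = 104.2 L/s.
V = ΣQ_DR · Δt = 104.2 × 7200 s = 7.502 × 10^5 L.
Over A = 1.93 ha, depth = V / A = 38.9 mm.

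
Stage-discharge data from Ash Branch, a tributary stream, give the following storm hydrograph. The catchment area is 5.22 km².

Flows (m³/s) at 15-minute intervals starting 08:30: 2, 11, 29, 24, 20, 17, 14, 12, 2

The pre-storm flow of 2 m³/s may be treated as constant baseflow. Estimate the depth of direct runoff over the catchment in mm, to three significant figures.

d ≈ 19.5 mm

Direct runoff: 0.0, 9.0, 27.0, 22.0, 18.0, 15.0, 12.0, 10.0, 0.0 m³/s; ΣQ_DR = 113.0 m³/s.
V = ΣQ_DR · Δt = 113.0 × 900 s = 1.017 × 10^5 m³.
Over A = 5.22 km², depth = V / A = 19.5 mm.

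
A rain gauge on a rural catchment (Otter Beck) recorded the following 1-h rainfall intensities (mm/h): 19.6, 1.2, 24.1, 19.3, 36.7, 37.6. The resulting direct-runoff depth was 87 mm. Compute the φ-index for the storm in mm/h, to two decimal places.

Only the 5 blocks with intensity above φ contribute runoff: 19.6, 24.1, 19.3, 36.7, 37.6 mm/h.
Σ(I−φ)·Δt = d  ⇒  (19.6+24.1+19.3+36.7+37.6 − 5φ)·1 = 87
φ = (137.3 − 87/1) / 5 = 10.06 mm/h.

φ ≈ 10.06 mm/h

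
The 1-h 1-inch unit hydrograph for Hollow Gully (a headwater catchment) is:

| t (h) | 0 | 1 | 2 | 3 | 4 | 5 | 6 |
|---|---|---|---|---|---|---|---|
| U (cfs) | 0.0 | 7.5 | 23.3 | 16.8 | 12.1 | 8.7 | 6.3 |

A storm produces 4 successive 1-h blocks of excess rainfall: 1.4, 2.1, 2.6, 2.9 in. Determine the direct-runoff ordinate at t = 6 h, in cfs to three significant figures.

By discrete convolution, Q_j = Σ (P_i / 1 in) · U_{j−i}.
At t = 6 h (j=6): Q = (1.4/1)·6.3 + (2.1/1)·8.7 + (2.6/1)·12.1 + (2.9/1)·16.8 = 107 cfs.

Q ≈ 107 cfs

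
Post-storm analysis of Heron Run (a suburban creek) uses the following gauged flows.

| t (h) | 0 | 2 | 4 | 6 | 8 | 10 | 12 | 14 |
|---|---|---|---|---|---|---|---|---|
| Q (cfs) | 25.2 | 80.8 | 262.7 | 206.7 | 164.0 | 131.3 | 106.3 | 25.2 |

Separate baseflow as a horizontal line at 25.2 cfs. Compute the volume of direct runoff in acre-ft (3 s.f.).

Direct-runoff ordinates (Q − Q_b): 0.0, 55.6, 237.5, 181.5, 138.8, 106.1, 81.1, 0.0 cfs.
ΣQ_DR = 800.6 cfs.
With Δt = 2 h = 7200 s, V = ΣQ_DR · Δt = 800.6 × 7200 = 5.76 × 10^6 ft³ = 132 acre-ft.

V ≈ 132 acre-ft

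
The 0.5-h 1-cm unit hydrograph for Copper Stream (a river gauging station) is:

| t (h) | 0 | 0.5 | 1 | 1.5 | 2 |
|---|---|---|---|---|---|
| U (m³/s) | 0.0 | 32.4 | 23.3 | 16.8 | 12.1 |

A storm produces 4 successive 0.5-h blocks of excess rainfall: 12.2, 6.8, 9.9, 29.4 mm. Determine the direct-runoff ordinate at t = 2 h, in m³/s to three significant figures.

Q ≈ 145 m³/s

By discrete convolution, Q_j = Σ (P_i / 10 mm) · U_{j−i}.
At t = 2 h (j=4): Q = (12.2/10)·12.1 + (6.8/10)·16.8 + (9.9/10)·23.3 + (29.4/10)·32.4 = 145 m³/s.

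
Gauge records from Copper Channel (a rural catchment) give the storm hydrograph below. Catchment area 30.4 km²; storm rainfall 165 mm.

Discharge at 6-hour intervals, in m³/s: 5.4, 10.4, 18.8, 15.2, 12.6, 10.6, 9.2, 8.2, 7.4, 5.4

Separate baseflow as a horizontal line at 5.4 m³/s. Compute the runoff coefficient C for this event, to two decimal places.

C ≈ 0.21

ΣQ_DR = 49.20 m³/s; V = ΣQ_DR·Δt = 1.063 × 10^6 m³.
Runoff depth d = V / A = 34.96 mm.
C = d / P = 34.96 / 165 = 0.21.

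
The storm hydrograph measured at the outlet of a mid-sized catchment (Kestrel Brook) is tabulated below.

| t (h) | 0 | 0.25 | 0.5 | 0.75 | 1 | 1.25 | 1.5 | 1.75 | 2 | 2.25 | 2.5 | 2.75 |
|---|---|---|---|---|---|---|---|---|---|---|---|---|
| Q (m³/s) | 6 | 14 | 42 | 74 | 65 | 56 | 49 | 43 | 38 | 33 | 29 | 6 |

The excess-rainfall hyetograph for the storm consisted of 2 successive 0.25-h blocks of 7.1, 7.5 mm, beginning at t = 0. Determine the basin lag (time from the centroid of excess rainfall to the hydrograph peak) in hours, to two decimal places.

t_L ≈ 0.50 h

Centroid of excess rainfall: t_c = Σ P_i·t̄_i / ΣP_i = 0.2534 h (block centres at 0.125, 0.375 h).
Hydrograph peak occurs at t = 0.75 h, so basin lag t_L = 0.75 − 0.2534 = 0.50 h.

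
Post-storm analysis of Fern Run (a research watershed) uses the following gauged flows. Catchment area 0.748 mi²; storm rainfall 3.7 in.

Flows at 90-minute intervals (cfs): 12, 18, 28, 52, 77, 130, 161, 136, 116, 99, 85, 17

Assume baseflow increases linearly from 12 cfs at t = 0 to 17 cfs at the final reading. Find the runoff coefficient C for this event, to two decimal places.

ΣQ_DR = 757.0 cfs; V = ΣQ_DR·Δt = 4.088 × 10^6 ft³.
Runoff depth d = V / A = 2.352 in.
C = d / P = 2.352 / 3.7 = 0.64.

C ≈ 0.64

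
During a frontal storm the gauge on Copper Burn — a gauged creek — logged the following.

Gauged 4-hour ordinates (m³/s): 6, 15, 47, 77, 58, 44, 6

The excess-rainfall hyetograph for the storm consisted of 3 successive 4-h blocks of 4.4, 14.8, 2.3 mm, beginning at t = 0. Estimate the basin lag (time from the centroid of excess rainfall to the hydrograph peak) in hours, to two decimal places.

Centroid of excess rainfall: t_c = Σ P_i·t̄_i / ΣP_i = 5.6093 h (block centres at 2, 6, 10 h).
Hydrograph peak occurs at t = 12 h, so basin lag t_L = 12 − 5.6093 = 6.39 h.

t_L ≈ 6.39 h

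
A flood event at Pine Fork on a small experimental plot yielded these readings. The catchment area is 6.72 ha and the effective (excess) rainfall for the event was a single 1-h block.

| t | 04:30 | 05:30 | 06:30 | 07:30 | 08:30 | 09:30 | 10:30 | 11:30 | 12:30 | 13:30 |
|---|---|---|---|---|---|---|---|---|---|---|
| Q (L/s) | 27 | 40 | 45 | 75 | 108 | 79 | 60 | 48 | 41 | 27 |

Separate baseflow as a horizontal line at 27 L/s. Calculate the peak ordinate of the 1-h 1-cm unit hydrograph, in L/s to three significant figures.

Direct runoff: 0.0, 13.0, 18.0, 48.0, 81.0, 52.0, 33.0, 21.0, 14.0, 0.0 L/s; ΣQ_DR = 280.0 L/s, peak = 81.0 L/s.
Runoff depth d = ΣQ_DR·Δt / A = 280.0 × 3600 / (6.72 ha) = 15.00 mm.
The 1-cm UH is the DRH scaled by (10 mm)/d, so U_p = 81.0 × 10/15.00 = 54.0 L/s.

U_p ≈ 54.0 L/s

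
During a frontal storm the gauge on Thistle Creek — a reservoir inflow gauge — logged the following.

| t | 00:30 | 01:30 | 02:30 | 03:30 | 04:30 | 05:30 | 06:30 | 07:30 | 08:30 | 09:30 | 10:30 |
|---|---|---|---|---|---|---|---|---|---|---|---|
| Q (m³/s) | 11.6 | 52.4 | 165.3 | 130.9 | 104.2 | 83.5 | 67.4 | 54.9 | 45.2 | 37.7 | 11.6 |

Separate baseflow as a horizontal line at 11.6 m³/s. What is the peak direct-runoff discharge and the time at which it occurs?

Subtracting baseflow gives direct-runoff ordinates: 0.0, 40.8, 153.7, 119.3, 92.6, 71.9, 55.8, 43.3, 33.6, 26.1, 0.0 m³/s.
The maximum is 153.7 m³/s, occurring at the reading for t = 02:30.

Q_p = 153.7 m³/s at t = 02:30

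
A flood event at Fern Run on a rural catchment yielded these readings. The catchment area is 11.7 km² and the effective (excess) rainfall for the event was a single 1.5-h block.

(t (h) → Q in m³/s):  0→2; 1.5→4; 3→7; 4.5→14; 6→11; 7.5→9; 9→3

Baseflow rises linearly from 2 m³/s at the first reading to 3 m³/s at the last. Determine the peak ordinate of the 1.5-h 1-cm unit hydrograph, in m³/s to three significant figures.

Direct runoff: 0.00, 1.83, 4.67, 11.50, 8.33, 6.17, 0.00 m³/s; ΣQ_DR = 32.50 m³/s, peak = 11.50 m³/s.
Runoff depth d = ΣQ_DR·Δt / A = 32.50 × 5400 / (11.7 km²) = 15.00 mm.
The 1-cm UH is the DRH scaled by (10 mm)/d, so U_p = 11.50 × 10/15.00 = 7.67 m³/s.

U_p ≈ 7.67 m³/s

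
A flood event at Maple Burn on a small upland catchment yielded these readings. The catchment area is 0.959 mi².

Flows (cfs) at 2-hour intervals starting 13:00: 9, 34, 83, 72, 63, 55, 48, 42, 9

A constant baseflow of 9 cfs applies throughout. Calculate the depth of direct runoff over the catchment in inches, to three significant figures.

Direct runoff: 0.0, 25.0, 74.0, 63.0, 54.0, 46.0, 39.0, 33.0, 0.0 cfs; ΣQ_DR = 334.0 cfs.
V = ΣQ_DR · Δt = 334.0 × 7200 s = 2.405 × 10^6 ft³.
Over A = 0.959 mi², depth = V / A = 1.08 in.

d ≈ 1.08 in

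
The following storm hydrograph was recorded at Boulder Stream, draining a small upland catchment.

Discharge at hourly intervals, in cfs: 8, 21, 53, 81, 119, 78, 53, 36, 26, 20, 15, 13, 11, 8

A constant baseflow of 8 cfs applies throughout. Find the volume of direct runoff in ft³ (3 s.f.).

Direct-runoff ordinates (Q − Q_b): 0.0, 13.0, 45.0, 73.0, 111.0, 70.0, 45.0, 28.0, 18.0, 12.0, 7.0, 5.0, 3.0, 0.0 cfs.
ΣQ_DR = 430.0 cfs.
With Δt = 1 h = 3600 s, V = ΣQ_DR · Δt = 430.0 × 3600 = 1.55 × 10^6 ft³.

V ≈ 1.55 × 10^6 ft³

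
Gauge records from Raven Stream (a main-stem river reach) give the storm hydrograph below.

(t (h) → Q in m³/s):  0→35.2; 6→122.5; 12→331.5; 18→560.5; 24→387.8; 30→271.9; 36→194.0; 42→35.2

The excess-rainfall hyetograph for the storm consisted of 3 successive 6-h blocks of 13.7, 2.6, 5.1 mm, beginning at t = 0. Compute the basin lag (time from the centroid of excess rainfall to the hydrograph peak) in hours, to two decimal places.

Centroid of excess rainfall: t_c = Σ P_i·t̄_i / ΣP_i = 6.5888 h (block centres at 3, 9, 15 h).
Hydrograph peak occurs at t = 18 h, so basin lag t_L = 18 − 6.5888 = 11.41 h.

t_L ≈ 11.41 h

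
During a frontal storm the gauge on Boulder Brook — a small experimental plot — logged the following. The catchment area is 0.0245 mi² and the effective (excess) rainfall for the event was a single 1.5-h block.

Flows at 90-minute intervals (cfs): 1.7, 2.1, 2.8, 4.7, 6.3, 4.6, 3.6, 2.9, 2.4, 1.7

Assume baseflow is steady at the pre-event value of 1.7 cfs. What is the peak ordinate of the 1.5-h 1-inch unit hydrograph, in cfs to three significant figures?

U_p ≈ 3.07 cfs

Direct runoff: 0.0, 0.4, 1.1, 3.0, 4.6, 2.9, 1.9, 1.2, 0.7, 0.0 cfs; ΣQ_DR = 15.80 cfs, peak = 4.6 cfs.
Runoff depth d = ΣQ_DR·Δt / A = 15.80 × 5400 / (0.0245 mi²) = 1.499 in.
The 1-inch UH is the DRH scaled by (1 in)/d, so U_p = 4.6 × 1/1.499 = 3.07 cfs.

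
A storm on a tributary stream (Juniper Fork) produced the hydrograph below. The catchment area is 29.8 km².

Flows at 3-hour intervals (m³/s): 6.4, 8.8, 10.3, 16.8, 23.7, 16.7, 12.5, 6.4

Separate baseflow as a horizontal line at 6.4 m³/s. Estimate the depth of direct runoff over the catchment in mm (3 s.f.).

d ≈ 18.3 mm

Direct runoff: 0.0, 2.4, 3.9, 10.4, 17.3, 10.3, 6.1, 0.0 m³/s; ΣQ_DR = 50.40 m³/s.
V = ΣQ_DR · Δt = 50.40 × 10800 s = 5.443 × 10^5 m³.
Over A = 29.8 km², depth = V / A = 18.3 mm.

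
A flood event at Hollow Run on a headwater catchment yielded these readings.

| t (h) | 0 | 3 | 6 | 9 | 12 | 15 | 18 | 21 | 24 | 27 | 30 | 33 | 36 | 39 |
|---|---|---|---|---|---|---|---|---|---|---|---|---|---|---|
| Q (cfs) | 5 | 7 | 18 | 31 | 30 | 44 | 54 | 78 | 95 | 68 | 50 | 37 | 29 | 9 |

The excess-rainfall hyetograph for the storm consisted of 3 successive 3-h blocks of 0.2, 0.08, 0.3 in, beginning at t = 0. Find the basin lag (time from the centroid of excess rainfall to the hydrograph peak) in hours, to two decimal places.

Centroid of excess rainfall: t_c = Σ P_i·t̄_i / ΣP_i = 5.0172 h (block centres at 1.5, 4.5, 7.5 h).
Hydrograph peak occurs at t = 24 h, so basin lag t_L = 24 − 5.0172 = 18.98 h.

t_L ≈ 18.98 h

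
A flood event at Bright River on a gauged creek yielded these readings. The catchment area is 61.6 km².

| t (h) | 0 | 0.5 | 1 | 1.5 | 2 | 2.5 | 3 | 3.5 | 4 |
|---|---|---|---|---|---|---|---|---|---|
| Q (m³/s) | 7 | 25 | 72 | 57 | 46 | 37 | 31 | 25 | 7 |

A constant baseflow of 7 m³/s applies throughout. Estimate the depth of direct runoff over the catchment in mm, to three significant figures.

d ≈ 7.13 mm

Direct runoff: 0.0, 18.0, 65.0, 50.0, 39.0, 30.0, 24.0, 18.0, 0.0 m³/s; ΣQ_DR = 244.0 m³/s.
V = ΣQ_DR · Δt = 244.0 × 1800 s = 4.392 × 10^5 m³.
Over A = 61.6 km², depth = V / A = 7.13 mm.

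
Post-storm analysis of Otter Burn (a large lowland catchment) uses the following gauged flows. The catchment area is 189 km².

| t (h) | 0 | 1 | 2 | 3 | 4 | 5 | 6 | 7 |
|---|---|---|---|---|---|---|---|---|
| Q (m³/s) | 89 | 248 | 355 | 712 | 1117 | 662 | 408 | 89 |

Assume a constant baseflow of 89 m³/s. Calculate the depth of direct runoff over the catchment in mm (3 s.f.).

Direct runoff: 0.0, 159.0, 266.0, 623.0, 1028.0, 573.0, 319.0, 0.0 m³/s; ΣQ_DR = 2968 m³/s.
V = ΣQ_DR · Δt = 2968 × 3600 s = 1.068 × 10^7 m³.
Over A = 189 km², depth = V / A = 56.5 mm.

d ≈ 56.5 mm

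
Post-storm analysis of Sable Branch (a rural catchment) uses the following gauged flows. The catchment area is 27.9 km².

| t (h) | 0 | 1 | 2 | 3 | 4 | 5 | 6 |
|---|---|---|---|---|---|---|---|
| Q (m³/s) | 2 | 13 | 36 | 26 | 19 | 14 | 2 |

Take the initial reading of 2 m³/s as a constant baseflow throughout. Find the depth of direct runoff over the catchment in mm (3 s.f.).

d ≈ 12.6 mm

Direct runoff: 0.0, 11.0, 34.0, 24.0, 17.0, 12.0, 0.0 m³/s; ΣQ_DR = 98.00 m³/s.
V = ΣQ_DR · Δt = 98.00 × 3600 s = 3.528 × 10^5 m³.
Over A = 27.9 km², depth = V / A = 12.6 mm.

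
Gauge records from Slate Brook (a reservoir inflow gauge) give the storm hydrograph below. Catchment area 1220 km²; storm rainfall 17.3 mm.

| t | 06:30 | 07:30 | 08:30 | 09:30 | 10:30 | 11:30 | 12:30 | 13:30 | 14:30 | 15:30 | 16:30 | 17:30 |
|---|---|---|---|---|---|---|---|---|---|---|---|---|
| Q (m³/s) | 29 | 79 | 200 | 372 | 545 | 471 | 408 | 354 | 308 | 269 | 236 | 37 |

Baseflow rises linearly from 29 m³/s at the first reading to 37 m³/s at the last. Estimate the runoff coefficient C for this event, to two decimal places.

ΣQ_DR = 2912 m³/s; V = ΣQ_DR·Δt = 1.048 × 10^7 m³.
Runoff depth d = V / A = 8.593 mm.
C = d / P = 8.593 / 17.3 = 0.50.

C ≈ 0.50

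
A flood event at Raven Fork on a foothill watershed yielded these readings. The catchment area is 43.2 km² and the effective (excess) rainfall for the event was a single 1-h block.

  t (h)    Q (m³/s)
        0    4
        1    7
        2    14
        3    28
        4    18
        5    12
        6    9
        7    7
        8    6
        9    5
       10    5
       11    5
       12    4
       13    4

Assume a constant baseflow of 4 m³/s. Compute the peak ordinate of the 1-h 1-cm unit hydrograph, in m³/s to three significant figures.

U_p ≈ 40.0 m³/s

Direct runoff: 0.0, 3.0, 10.0, 24.0, 14.0, 8.0, 5.0, 3.0, 2.0, 1.0, 1.0, 1.0, 0.0, 0.0 m³/s; ΣQ_DR = 72.00 m³/s, peak = 24.0 m³/s.
Runoff depth d = ΣQ_DR·Δt / A = 72.00 × 3600 / (43.2 km²) = 6.000 mm.
The 1-cm UH is the DRH scaled by (10 mm)/d, so U_p = 24.0 × 10/6.000 = 40.0 m³/s.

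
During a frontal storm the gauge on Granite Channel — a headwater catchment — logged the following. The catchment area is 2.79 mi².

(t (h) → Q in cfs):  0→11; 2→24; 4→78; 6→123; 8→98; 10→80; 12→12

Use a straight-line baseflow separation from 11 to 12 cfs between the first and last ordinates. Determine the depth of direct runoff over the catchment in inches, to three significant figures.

Direct runoff: 0.00, 12.83, 66.67, 111.50, 86.33, 68.17, 0.00 cfs; ΣQ_DR = 345.5 cfs.
V = ΣQ_DR · Δt = 345.5 × 7200 s = 2.488 × 10^6 ft³.
Over A = 2.79 mi², depth = V / A = 0.384 in.

d ≈ 0.384 in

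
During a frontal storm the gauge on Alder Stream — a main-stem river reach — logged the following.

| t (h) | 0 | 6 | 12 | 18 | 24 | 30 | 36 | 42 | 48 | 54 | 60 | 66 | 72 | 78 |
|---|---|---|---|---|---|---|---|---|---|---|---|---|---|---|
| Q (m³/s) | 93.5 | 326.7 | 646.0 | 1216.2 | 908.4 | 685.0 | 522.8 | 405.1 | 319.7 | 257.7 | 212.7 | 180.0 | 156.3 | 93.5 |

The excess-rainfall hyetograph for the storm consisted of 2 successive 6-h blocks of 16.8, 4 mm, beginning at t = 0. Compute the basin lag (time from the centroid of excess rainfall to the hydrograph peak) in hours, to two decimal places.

t_L ≈ 13.85 h

Centroid of excess rainfall: t_c = Σ P_i·t̄_i / ΣP_i = 4.1538 h (block centres at 3, 9 h).
Hydrograph peak occurs at t = 18 h, so basin lag t_L = 18 − 4.1538 = 13.85 h.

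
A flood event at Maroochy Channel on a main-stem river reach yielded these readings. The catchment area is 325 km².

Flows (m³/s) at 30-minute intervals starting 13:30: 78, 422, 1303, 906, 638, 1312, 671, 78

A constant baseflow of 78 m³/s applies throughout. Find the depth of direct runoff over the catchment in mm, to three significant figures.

d ≈ 26.5 mm

Direct runoff: 0.0, 344.0, 1225.0, 828.0, 560.0, 1234.0, 593.0, 0.0 m³/s; ΣQ_DR = 4784 m³/s.
V = ΣQ_DR · Δt = 4784 × 1800 s = 8.611 × 10^6 m³.
Over A = 325 km², depth = V / A = 26.5 mm.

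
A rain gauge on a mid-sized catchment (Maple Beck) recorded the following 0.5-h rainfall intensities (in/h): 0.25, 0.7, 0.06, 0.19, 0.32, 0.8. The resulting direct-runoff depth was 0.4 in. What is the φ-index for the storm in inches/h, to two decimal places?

φ ≈ 0.35 in/h

Only the 2 blocks with intensity above φ contribute runoff: 0.7, 0.8 in/h.
Σ(I−φ)·Δt = d  ⇒  (0.7+0.8 − 2φ)·0.5 = 0.4
φ = (1.500 − 0.4/0.5) / 2 = 0.35 in/h.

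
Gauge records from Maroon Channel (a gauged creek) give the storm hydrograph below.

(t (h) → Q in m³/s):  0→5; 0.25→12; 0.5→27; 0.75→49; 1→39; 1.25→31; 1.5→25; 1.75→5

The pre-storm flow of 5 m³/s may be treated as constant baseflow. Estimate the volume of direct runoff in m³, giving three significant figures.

V ≈ 1.38 × 10^5 m³

Direct-runoff ordinates (Q − Q_b): 0.0, 7.0, 22.0, 44.0, 34.0, 26.0, 20.0, 0.0 m³/s.
ΣQ_DR = 153.0 m³/s.
With Δt = 0.25 h = 900 s, V = ΣQ_DR · Δt = 153.0 × 900 = 1.38 × 10^5 m³.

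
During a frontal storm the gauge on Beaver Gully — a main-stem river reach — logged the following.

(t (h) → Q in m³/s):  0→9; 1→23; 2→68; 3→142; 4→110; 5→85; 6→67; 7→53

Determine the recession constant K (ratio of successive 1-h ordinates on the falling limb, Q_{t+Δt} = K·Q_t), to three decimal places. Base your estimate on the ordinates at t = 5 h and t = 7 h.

Using the recession-limb readings at t = 5 h and t = 7 h: Q falls from 85 to 53 m³/s over 2 intervals.
K = (Q₂/Q₁)^(1/2) = (53/85)^(1/2) = 0.790.

K ≈ 0.790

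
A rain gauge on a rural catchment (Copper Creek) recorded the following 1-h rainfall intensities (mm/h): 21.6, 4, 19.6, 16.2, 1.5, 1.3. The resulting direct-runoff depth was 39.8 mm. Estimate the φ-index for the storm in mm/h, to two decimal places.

Only the 3 blocks with intensity above φ contribute runoff: 21.6, 19.6, 16.2 mm/h.
Σ(I−φ)·Δt = d  ⇒  (21.6+19.6+16.2 − 3φ)·1 = 39.8
φ = (57.40 − 39.8/1) / 3 = 5.87 mm/h.

φ ≈ 5.87 mm/h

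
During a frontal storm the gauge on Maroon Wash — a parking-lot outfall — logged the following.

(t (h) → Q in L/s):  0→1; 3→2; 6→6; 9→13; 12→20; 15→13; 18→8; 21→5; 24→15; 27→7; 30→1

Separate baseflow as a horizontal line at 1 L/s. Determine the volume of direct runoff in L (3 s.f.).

V ≈ 8.64 × 10^5 L

Direct-runoff ordinates (Q − Q_b): 0.0, 1.0, 5.0, 12.0, 19.0, 12.0, 7.0, 4.0, 14.0, 6.0, 0.0 L/s.
ΣQ_DR = 80.00 L/s.
With Δt = 3 h = 10800 s, V = ΣQ_DR · Δt = 80.00 × 10800 = 8.64 × 10^5 L.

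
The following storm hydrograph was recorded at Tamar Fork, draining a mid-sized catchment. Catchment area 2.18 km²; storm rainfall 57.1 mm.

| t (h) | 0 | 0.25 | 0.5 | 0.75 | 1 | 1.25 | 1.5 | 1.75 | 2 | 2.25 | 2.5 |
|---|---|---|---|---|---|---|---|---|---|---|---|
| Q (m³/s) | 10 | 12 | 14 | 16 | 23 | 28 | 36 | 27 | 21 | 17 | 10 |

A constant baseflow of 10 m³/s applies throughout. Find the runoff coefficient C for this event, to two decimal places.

ΣQ_DR = 104.0 m³/s; V = ΣQ_DR·Δt = 93600 m³.
Runoff depth d = V / A = 42.94 mm.
C = d / P = 42.94 / 57.1 = 0.75.

C ≈ 0.75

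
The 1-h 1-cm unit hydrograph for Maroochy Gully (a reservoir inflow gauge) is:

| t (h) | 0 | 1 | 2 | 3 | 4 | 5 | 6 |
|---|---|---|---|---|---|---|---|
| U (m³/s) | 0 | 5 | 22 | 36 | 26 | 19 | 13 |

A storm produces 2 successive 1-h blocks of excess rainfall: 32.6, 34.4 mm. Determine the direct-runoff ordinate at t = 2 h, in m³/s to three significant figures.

By discrete convolution, Q_j = Σ (P_i / 10 mm) · U_{j−i}.
At t = 2 h (j=2): Q = (32.6/10)·22 + (34.4/10)·5 = 88.9 m³/s.

Q ≈ 88.9 m³/s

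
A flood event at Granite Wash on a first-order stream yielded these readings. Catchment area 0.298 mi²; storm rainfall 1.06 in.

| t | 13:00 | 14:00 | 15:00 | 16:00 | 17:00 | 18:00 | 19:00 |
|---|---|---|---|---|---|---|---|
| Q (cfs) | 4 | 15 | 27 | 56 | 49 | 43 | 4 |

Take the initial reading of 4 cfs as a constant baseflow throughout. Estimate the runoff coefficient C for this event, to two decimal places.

C ≈ 0.83

ΣQ_DR = 170.0 cfs; V = ΣQ_DR·Δt = 6.120 × 10^5 ft³.
Runoff depth d = V / A = 0.8840 in.
C = d / P = 0.8840 / 1.06 = 0.83.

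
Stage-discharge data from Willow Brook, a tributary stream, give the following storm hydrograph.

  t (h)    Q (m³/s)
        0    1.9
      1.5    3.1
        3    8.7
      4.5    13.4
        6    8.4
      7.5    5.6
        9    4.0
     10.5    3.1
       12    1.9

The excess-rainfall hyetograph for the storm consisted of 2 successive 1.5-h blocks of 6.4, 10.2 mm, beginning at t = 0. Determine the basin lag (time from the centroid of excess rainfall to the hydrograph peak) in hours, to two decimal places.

t_L ≈ 2.83 h

Centroid of excess rainfall: t_c = Σ P_i·t̄_i / ΣP_i = 1.6717 h (block centres at 0.75, 2.25 h).
Hydrograph peak occurs at t = 4.5 h, so basin lag t_L = 4.5 − 1.6717 = 2.83 h.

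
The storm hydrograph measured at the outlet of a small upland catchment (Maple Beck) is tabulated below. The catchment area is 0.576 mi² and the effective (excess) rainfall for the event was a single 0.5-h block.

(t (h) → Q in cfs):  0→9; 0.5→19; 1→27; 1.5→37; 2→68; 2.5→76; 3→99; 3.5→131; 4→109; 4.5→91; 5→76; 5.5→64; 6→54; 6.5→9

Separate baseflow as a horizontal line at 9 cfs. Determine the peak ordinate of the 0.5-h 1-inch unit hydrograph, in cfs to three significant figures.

U_p ≈ 122 cfs

Direct runoff: 0.0, 10.0, 18.0, 28.0, 59.0, 67.0, 90.0, 122.0, 100.0, 82.0, 67.0, 55.0, 45.0, 0.0 cfs; ΣQ_DR = 743.0 cfs, peak = 122.0 cfs.
Runoff depth d = ΣQ_DR·Δt / A = 743.0 × 1800 / (0.576 mi²) = 0.9994 in.
The 1-inch UH is the DRH scaled by (1 in)/d, so U_p = 122.0 × 1/0.9994 = 122 cfs.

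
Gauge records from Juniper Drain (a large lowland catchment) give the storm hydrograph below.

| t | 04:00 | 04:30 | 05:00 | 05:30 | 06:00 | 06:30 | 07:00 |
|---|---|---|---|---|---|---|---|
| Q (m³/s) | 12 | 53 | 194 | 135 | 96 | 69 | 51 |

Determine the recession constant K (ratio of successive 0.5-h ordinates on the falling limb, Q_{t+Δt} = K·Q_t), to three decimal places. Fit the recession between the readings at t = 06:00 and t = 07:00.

Using the recession-limb readings at t = 06:00 and t = 07:00: Q falls from 96 to 51 m³/s over 2 intervals.
K = (Q₂/Q₁)^(1/2) = (51/96)^(1/2) = 0.729.

K ≈ 0.729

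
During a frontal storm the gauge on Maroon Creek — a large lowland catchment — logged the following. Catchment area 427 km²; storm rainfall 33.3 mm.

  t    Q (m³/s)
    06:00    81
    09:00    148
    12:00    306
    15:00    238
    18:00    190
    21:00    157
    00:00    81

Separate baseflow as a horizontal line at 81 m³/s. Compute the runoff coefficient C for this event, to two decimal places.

ΣQ_DR = 634.0 m³/s; V = ΣQ_DR·Δt = 6.847 × 10^6 m³.
Runoff depth d = V / A = 16.04 mm.
C = d / P = 16.04 / 33.3 = 0.48.

C ≈ 0.48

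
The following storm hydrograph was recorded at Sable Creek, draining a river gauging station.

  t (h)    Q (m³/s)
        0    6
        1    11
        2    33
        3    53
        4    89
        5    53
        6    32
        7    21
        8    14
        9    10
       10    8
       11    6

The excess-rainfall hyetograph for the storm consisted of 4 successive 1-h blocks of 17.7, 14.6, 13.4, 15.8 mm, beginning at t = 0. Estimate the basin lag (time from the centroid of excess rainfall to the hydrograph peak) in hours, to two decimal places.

Centroid of excess rainfall: t_c = Σ P_i·t̄_i / ΣP_i = 1.9439 h (block centres at 0.5, 1.5, 2.5, 3.5 h).
Hydrograph peak occurs at t = 4 h, so basin lag t_L = 4 − 1.9439 = 2.06 h.

t_L ≈ 2.06 h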